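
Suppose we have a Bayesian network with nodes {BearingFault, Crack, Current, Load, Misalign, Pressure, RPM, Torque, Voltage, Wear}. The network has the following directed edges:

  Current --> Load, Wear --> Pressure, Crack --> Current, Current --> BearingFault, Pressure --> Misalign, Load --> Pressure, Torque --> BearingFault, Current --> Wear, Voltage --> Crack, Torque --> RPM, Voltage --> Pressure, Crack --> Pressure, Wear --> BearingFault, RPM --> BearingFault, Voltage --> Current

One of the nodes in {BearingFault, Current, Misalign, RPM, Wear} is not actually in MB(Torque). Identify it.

Misalign

Pa(Torque) = {}.
Children of Torque: BearingFault, RPM.
For each child, the remaining parents (spouses of Torque):
  RPM: —
  BearingFault: Current, RPM, Wear
MB(Torque) = {BearingFault, Current, RPM, Wear}.
Misalign is neither a parent, child, nor co-parent of Torque, so it does not belong.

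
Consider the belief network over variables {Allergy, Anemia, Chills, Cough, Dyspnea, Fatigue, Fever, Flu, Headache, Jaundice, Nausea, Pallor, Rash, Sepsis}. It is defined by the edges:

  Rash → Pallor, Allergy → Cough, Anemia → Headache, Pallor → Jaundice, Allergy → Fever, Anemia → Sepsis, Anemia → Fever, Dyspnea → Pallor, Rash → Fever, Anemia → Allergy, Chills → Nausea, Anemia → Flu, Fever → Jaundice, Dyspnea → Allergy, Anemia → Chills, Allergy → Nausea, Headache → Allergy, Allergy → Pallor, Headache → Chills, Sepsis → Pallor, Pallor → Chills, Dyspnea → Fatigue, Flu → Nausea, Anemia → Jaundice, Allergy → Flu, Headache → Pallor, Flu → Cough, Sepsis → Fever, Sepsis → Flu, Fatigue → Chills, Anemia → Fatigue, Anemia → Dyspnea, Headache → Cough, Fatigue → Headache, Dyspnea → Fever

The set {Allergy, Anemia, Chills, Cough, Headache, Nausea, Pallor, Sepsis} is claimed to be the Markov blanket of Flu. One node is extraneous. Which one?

Pallor

Flu has parents Allergy, Anemia, Sepsis.
Children of Flu: Cough, Nausea.
Co-parents of Flu (other parents of its children):
  parents(Nausea) \ {Flu} = {Allergy, Chills}.
  Cough also has parents Allergy, Headache.
MB(Flu) = {Allergy, Anemia, Chills, Cough, Headache, Nausea, Sepsis}.
Pallor is neither a parent, child, nor co-parent of Flu, so it does not belong.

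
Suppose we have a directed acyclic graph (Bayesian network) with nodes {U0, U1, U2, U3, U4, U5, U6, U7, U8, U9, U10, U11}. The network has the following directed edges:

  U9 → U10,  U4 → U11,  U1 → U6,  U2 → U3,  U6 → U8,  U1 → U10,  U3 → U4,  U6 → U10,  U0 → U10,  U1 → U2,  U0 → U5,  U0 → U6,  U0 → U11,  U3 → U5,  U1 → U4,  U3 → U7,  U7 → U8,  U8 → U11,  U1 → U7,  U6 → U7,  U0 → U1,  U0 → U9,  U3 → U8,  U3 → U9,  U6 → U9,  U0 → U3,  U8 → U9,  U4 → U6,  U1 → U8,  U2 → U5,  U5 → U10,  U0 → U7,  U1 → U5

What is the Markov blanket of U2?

{U0, U1, U3, U5}

The Markov blanket of a node is its parents, its children, and the other parents of its children.
U2's parents: U1.
U2's children: U3, U5.
For each child, the remaining parents (spouses of U2):
  U3's other parent is U0.
  U5's other parents are U0, U1, U3.
Taking the union gives {U0, U1, U3, U5}.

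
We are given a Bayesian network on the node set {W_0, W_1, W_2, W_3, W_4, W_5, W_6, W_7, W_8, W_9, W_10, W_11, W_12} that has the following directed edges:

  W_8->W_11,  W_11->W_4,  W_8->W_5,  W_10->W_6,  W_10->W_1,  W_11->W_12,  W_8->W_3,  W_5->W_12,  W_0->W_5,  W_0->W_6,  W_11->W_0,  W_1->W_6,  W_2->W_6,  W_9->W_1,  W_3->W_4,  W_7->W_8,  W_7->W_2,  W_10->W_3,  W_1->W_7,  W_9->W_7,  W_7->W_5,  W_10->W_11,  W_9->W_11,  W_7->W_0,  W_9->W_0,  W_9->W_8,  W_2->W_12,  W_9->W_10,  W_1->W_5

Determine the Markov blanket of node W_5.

{W_0, W_1, W_2, W_7, W_8, W_11, W_12}

A node's Markov blanket = Pa ∪ Ch ∪ (parents of Ch other than the node itself).
Ch(W_5) = {W_12}.
W_5 has parents W_0, W_1, W_7, W_8.
For each child, the remaining parents (spouses of W_5):
  W_12: W_2, W_11
Union: {W_0, W_1, W_7, W_8} ∪ {W_12} ∪ {W_2, W_11} = {W_0, W_1, W_2, W_7, W_8, W_11, W_12}.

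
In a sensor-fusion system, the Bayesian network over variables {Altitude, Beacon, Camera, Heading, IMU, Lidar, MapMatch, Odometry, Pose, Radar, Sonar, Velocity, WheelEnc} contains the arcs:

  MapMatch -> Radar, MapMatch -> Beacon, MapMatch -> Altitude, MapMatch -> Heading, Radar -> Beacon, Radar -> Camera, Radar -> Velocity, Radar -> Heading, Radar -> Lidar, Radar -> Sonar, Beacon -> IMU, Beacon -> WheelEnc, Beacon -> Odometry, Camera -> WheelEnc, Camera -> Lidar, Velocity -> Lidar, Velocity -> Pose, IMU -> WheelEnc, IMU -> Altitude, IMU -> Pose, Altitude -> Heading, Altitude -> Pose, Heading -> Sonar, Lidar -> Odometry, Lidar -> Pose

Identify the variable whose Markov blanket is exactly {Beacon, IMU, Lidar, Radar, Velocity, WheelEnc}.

Camera

The target node must have every member of {Beacon, IMU, Lidar, Radar, Velocity, WheelEnc} as a parent, child, or co-parent, and no others.
Parents of Camera: Radar; children: Lidar, WheelEnc; co-parents: Beacon, IMU, Radar, Velocity.
These exactly cover the given set, so the node is Camera.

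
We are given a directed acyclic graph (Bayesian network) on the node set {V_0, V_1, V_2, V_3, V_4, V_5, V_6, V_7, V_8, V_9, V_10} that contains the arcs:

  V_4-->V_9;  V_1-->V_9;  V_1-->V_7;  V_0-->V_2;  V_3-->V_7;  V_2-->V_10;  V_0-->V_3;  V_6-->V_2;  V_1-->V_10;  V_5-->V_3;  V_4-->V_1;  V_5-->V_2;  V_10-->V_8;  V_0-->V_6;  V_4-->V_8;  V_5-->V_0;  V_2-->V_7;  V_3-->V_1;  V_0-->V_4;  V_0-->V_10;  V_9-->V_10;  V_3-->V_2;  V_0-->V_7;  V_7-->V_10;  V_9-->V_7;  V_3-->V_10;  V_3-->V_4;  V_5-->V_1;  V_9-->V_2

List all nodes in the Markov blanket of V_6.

Recall MB(v) = parents ∪ children ∪ spouses, where spouses are the other parents of v's children.
Children of V_6: V_2.
Pa(V_6) = {V_0}.
Parents of each child, excluding V_6:
  V_2 also has parents V_0, V_3, V_5, V_9.
So the Markov blanket of V_6 is {V_0, V_2, V_3, V_5, V_9}.

{V_0, V_2, V_3, V_5, V_9}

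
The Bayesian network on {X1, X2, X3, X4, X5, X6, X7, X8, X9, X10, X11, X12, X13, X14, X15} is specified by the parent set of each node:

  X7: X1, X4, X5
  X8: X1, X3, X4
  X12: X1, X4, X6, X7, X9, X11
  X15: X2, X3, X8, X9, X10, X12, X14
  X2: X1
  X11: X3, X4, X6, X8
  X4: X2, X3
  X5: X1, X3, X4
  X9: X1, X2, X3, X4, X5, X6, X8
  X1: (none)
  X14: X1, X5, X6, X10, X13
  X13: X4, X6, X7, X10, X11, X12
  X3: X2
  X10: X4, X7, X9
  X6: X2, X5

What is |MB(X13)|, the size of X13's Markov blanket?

Recall MB(v) = parents ∪ children ∪ spouses, where spouses are the other parents of v's children.
X13's parents: X4, X6, X7, X10, X11, X12.
X13's children: X14.
Parents of each child, excluding X13:
  X14 also has parents X1, X5, X6, X10.
MB(X13) = {X1, X4, X5, X6, X7, X10, X11, X12, X14}, which has 9 nodes.

9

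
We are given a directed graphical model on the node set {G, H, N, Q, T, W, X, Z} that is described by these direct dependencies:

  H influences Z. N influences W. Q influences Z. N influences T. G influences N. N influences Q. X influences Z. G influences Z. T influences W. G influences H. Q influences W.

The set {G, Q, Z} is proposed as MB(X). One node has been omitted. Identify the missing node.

H

By definition, MB(X) is built from X's parents, X's children, and the co-parents of X.
Ch(X) = {Z}.
Pa(X) = {}.
Co-parents of X (other parents of its children):
  Z's other parents are G, H, Q.
MB(X) = {G, H, Q, Z}.
Comparing with the claimed set, H is missing.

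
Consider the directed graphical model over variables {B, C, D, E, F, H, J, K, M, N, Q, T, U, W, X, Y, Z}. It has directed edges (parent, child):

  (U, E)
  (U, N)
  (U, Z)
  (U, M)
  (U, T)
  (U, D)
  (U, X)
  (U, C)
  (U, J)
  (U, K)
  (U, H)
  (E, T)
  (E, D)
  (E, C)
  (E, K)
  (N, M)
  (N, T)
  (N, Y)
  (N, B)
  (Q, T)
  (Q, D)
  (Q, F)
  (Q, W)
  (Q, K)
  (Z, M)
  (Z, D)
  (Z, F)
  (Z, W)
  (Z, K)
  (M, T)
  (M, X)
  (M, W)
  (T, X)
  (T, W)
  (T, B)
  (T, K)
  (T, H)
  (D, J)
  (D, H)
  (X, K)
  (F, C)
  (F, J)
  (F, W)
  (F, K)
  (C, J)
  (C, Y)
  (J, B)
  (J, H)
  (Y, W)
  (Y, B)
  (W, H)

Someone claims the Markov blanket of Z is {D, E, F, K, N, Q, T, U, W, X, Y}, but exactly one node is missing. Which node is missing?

M

A node's Markov blanket = Pa ∪ Ch ∪ (parents of Ch other than the node itself).
Z has children D, F, K, M, W.
Parents of Z: U.
For each child, the remaining parents (spouses of Z):
  M also has parents N, U.
  D's other parents are E, Q, U.
  parents(F) \ {Z} = {Q}.
  W also has parents F, M, Q, T, Y.
  K also has parents E, F, Q, T, U, X.
MB(Z) = {D, E, F, K, M, N, Q, T, U, W, X, Y}.
Comparing with the claimed set, M is missing.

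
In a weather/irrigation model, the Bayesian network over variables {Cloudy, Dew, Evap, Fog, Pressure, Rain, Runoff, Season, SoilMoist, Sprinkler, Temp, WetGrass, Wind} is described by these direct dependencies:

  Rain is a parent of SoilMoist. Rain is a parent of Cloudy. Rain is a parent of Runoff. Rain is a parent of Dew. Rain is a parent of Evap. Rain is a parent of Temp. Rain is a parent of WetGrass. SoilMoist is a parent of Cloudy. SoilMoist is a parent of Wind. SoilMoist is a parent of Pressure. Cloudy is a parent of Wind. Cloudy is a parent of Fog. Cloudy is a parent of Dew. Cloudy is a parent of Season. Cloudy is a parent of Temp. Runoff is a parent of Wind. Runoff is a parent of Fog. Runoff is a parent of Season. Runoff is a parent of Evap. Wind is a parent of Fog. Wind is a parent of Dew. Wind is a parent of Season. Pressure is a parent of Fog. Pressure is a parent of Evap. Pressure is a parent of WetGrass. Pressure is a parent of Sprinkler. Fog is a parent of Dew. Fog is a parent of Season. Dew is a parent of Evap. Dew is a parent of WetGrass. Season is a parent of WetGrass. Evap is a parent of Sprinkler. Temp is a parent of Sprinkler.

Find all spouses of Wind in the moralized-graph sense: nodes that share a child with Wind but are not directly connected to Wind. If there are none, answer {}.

Children of Wind: Dew, Fog, Season.
  Fog: Cloudy, Pressure, Runoff
  Dew: Cloudy, Fog, Rain
  Season: Cloudy, Fog, Runoff
Excluding nodes already adjacent to Wind (Cloudy, Dew, Fog, Runoff, Season, SoilMoist), the co-parent-only contribution is {Pressure, Rain}.

{Pressure, Rain}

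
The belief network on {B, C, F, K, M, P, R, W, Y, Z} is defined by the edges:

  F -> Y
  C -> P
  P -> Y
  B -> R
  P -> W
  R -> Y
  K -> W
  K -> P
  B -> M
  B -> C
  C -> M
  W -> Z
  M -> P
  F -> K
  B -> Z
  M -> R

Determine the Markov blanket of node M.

{B, C, K, P, R}

Recall MB(v) = parents ∪ children ∪ spouses, where spouses are the other parents of v's children.
Parents of M: B, C.
Children of M: P, R.
Other parents of M's children:
  P also has parents C, K.
  R's other parent is B.
MB(M) = {B, C, K, P, R}.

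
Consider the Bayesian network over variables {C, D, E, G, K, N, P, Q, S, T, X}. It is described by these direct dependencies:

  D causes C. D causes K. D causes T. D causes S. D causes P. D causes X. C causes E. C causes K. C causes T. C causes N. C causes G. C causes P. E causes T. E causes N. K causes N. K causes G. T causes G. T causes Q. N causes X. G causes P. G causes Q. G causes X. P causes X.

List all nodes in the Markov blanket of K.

{C, D, E, G, N, T}

Recall MB(v) = parents ∪ children ∪ spouses, where spouses are the other parents of v's children.
K's children: G, N.
K's parents: C, D.
Co-parents of K (other parents of its children):
  N: C, E
  G: C, T
So the Markov blanket of K is {C, D, E, G, N, T}.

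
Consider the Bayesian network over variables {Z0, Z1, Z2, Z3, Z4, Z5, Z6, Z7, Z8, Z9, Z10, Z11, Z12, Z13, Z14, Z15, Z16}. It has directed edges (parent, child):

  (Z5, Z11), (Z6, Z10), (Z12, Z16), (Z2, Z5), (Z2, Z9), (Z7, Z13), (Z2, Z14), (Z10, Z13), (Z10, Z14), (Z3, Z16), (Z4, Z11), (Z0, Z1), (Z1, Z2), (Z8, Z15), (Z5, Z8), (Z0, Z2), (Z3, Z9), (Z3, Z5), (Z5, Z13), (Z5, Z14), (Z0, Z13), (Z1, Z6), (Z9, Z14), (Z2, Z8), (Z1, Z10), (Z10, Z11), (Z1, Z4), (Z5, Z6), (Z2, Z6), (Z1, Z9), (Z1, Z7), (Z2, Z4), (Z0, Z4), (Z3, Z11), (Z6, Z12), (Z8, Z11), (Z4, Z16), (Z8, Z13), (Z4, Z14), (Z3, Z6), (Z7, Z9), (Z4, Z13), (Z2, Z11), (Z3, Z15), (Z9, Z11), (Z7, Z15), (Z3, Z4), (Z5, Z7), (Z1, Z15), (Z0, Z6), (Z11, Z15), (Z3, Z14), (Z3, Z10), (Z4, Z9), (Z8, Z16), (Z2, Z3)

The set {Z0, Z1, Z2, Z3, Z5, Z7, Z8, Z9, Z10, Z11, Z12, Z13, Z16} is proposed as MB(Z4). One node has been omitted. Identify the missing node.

Z14

Recall MB(v) = parents ∪ children ∪ spouses, where spouses are the other parents of v's children.
Z4's children: Z9, Z11, Z13, Z14, Z16.
Z4 has parents Z0, Z1, Z2, Z3.
Co-parents of Z4 (other parents of its children):
  Z9's other parents are Z1, Z2, Z3, Z7.
  Z11 also has parents Z2, Z3, Z5, Z8, Z9, Z10.
  parents(Z13) \ {Z4} = {Z0, Z5, Z7, Z8, Z10}.
  Z14 also has parents Z2, Z3, Z5, Z9, Z10.
  parents(Z16) \ {Z4} = {Z3, Z8, Z12}.
MB(Z4) = {Z0, Z1, Z2, Z3, Z5, Z7, Z8, Z9, Z10, Z11, Z12, Z13, Z14, Z16}.
Comparing with the claimed set, Z14 is missing.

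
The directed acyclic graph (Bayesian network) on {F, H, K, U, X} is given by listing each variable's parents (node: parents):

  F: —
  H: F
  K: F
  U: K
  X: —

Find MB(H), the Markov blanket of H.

The Markov blanket of a node is its parents, its children, and the other parents of its children.
Pa(H) = {F}.
H has no children.
H has no children, so there are no co-parents.
Taking the union gives {F}.

{F}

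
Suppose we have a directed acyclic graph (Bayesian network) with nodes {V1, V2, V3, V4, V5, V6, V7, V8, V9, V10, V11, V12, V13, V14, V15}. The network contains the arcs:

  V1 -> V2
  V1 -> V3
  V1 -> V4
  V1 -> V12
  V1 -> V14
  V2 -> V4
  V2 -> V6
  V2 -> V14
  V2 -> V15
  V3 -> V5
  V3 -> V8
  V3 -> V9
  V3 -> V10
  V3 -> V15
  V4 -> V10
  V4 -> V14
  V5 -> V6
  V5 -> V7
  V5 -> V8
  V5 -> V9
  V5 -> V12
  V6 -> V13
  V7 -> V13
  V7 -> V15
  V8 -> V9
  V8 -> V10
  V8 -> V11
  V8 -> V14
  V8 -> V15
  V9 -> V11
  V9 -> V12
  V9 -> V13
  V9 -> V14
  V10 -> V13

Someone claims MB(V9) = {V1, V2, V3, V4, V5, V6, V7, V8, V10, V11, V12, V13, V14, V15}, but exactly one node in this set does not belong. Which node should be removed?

A node's Markov blanket = Pa ∪ Ch ∪ (parents of Ch other than the node itself).
V9 has children V11, V12, V13, V14.
V9's parents: V3, V5, V8.
Parents of each child, excluding V9:
  V11: V8
  V12: V1, V5
  V13: V6, V7, V10
  V14: V1, V2, V4, V8
MB(V9) = {V1, V2, V3, V4, V5, V6, V7, V8, V10, V11, V12, V13, V14}.
V15 is neither a parent, child, nor co-parent of V9, so it does not belong.

V15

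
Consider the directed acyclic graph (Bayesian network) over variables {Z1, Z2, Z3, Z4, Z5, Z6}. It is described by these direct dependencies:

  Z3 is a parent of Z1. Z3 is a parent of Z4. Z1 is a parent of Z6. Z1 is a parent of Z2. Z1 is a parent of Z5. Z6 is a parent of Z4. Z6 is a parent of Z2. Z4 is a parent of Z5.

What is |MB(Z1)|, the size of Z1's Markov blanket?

Z1 has parent Z3.
Ch(Z1) = {Z2, Z5, Z6}.
Parents of each child, excluding Z1:
  Z6: —
  Z2: Z6
  Z5: Z4
MB(Z1) = {Z2, Z3, Z4, Z5, Z6}, which has 5 nodes.

5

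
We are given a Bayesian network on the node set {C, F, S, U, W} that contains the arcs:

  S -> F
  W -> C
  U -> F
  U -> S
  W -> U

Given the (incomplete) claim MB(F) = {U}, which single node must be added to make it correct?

F has parents S, U.
F has no children.
With no children, F has no spouses; the co-parent set is empty.
MB(F) = {S, U}.
Comparing with the claimed set, S is missing.

S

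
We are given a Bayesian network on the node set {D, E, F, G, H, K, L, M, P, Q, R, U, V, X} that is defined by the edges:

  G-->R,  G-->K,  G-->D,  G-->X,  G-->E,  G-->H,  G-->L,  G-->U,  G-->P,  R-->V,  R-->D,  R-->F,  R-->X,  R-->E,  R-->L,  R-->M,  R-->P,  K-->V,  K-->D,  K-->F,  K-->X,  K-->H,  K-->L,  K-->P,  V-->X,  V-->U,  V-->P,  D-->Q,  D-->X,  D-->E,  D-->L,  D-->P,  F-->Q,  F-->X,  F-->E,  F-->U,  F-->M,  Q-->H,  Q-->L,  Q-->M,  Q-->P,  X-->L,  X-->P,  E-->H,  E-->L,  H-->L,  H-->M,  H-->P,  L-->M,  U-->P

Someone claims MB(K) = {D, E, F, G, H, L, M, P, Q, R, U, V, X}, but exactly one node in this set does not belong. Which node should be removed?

M

Children of K: D, F, H, L, P, V, X.
Parents of K: G.
Co-parents of K (other parents of its children):
  V: R
  D: G, R
  F: R
  X: D, F, G, R, V
  H: E, G, Q
  L: D, E, G, H, Q, R, X
  P: D, G, H, Q, R, U, V, X
MB(K) = {D, E, F, G, H, L, P, Q, R, U, V, X}.
M is neither a parent, child, nor co-parent of K, so it does not belong.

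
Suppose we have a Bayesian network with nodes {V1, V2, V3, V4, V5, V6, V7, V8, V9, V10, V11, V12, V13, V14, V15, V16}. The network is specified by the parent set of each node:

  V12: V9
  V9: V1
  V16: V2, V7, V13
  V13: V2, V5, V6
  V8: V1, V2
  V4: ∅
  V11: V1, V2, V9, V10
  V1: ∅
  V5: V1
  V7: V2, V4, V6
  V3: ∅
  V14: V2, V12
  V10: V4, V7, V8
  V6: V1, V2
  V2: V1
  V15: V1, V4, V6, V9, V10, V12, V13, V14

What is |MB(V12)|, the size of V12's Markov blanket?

9

V12 has children V14, V15.
V12 has parent V9.
Other parents of V12's children:
  V14: V2
  V15: V1, V4, V6, V9, V10, V13, V14
MB(V12) = {V1, V2, V4, V6, V9, V10, V13, V14, V15}, which has 9 nodes.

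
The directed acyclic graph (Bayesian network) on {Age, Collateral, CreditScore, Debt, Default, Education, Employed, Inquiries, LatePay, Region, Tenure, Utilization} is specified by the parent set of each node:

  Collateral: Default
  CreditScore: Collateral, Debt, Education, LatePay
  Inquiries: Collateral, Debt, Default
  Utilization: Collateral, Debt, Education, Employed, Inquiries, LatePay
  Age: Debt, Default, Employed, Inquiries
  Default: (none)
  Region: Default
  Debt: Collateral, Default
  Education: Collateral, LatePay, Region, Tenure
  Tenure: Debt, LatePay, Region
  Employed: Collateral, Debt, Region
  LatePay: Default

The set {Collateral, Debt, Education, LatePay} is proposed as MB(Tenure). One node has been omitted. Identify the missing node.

Region

A node's Markov blanket = Pa ∪ Ch ∪ (parents of Ch other than the node itself).
Tenure's children: Education.
Tenure has parents Debt, LatePay, Region.
For each child, the remaining parents (spouses of Tenure):
  parents(Education) \ {Tenure} = {Collateral, LatePay, Region}.
MB(Tenure) = {Collateral, Debt, Education, LatePay, Region}.
Comparing with the claimed set, Region is missing.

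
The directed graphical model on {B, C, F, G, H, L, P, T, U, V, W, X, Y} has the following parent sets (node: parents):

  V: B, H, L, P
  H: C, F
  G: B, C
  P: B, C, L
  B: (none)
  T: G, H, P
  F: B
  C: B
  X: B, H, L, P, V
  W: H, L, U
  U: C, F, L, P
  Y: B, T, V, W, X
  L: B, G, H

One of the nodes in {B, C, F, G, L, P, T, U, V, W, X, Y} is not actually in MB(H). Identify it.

Y

H has parents C, F.
H has children L, T, V, W, X.
For each child, the remaining parents (spouses of H):
  L also has parents B, G.
  T also has parents G, P.
  V also has parents B, L, P.
  parents(W) \ {H} = {L, U}.
  X's other parents are B, L, P, V.
MB(H) = {B, C, F, G, L, P, T, U, V, W, X}.
Y is neither a parent, child, nor co-parent of H, so it does not belong.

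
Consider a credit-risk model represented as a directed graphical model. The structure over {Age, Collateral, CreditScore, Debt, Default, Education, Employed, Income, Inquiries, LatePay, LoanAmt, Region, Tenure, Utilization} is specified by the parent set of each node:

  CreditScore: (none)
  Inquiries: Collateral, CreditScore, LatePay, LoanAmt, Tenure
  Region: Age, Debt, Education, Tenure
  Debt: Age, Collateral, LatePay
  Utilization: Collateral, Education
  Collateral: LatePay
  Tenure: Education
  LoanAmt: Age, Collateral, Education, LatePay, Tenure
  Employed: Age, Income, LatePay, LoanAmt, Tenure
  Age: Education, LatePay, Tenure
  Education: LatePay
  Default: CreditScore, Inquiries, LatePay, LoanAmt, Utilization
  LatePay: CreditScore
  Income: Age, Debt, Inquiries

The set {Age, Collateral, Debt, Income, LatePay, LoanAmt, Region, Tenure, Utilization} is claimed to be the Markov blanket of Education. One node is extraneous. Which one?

Income

Education has parent LatePay.
Education's children: Age, LoanAmt, Region, Tenure, Utilization.
For each child, the remaining parents (spouses of Education):
  Tenure: no additional parents.
  Age also has parents LatePay, Tenure.
  LoanAmt also has parents Age, Collateral, LatePay, Tenure.
  Region's other parents are Age, Debt, Tenure.
  parents(Utilization) \ {Education} = {Collateral}.
MB(Education) = {Age, Collateral, Debt, LatePay, LoanAmt, Region, Tenure, Utilization}.
Income is neither a parent, child, nor co-parent of Education, so it does not belong.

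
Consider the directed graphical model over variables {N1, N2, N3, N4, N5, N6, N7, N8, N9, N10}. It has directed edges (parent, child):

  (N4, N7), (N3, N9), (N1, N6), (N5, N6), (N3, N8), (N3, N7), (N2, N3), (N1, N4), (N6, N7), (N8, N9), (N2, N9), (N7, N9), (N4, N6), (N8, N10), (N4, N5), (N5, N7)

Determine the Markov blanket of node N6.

N6's parents: N1, N4, N5.
Children of N6: N7.
Parents of each child, excluding N6:
  N7: N3, N4, N5
Taking the union gives {N1, N3, N4, N5, N7}.

{N1, N3, N4, N5, N7}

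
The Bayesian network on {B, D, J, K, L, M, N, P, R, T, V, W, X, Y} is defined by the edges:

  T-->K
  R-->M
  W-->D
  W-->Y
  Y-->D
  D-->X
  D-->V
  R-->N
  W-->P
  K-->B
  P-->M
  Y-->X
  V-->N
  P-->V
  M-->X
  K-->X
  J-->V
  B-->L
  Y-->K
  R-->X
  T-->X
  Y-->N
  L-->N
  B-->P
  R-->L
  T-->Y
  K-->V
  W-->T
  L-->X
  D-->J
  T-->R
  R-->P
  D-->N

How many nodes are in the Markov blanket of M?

Recall MB(v) = parents ∪ children ∪ spouses, where spouses are the other parents of v's children.
M's children: X.
Parents of M: P, R.
Other parents of M's children:
  parents(X) \ {M} = {D, K, L, R, T, Y}.
MB(M) = {D, K, L, P, R, T, X, Y}, which has 8 nodes.

8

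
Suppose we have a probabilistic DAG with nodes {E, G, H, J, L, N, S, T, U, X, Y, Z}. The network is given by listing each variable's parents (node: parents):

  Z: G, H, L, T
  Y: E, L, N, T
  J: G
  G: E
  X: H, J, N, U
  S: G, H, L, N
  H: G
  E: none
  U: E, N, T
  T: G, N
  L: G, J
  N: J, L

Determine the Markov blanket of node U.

U has parents E, N, T.
U's children: X.
For each child, the remaining parents (spouses of U):
  X's other parents are H, J, N.
MB(U) = {E, H, J, N, T, X}.

{E, H, J, N, T, X}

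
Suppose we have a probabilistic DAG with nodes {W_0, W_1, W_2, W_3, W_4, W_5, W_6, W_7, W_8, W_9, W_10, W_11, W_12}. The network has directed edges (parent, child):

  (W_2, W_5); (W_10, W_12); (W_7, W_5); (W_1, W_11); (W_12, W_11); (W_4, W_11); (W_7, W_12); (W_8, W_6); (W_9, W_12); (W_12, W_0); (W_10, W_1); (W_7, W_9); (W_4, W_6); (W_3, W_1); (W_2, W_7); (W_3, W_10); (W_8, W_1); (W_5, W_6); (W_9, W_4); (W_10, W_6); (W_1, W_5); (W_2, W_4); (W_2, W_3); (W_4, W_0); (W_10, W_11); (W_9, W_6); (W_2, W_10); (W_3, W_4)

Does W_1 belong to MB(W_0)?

The Markov blanket of a node is its parents, its children, and the other parents of its children.
W_0 has parents W_4, W_12.
W_0's children: none.
With no children, W_0 has no spouses; the co-parent set is empty.
MB(W_0) = {W_4, W_12}; W_1 is not in this set.

No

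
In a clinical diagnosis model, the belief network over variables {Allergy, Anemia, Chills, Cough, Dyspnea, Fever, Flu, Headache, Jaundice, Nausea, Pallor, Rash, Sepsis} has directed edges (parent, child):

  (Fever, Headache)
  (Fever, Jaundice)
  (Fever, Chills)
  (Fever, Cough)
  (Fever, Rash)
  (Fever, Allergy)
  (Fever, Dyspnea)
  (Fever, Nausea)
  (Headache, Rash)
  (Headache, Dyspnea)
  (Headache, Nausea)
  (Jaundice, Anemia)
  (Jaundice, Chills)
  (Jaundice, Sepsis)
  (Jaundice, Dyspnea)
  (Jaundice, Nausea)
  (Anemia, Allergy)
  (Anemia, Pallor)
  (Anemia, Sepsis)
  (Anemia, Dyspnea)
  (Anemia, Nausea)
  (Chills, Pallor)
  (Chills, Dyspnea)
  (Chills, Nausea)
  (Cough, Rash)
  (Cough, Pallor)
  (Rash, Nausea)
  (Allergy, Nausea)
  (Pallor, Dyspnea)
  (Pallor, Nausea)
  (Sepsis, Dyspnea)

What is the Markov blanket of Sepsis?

{Anemia, Chills, Dyspnea, Fever, Headache, Jaundice, Pallor}

The Markov blanket of a node is its parents, its children, and the other parents of its children.
Sepsis has parents Anemia, Jaundice.
Sepsis's children: Dyspnea.
For each child, the remaining parents (spouses of Sepsis):
  Dyspnea: Anemia, Chills, Fever, Headache, Jaundice, Pallor
So the Markov blanket of Sepsis is {Anemia, Chills, Dyspnea, Fever, Headache, Jaundice, Pallor}.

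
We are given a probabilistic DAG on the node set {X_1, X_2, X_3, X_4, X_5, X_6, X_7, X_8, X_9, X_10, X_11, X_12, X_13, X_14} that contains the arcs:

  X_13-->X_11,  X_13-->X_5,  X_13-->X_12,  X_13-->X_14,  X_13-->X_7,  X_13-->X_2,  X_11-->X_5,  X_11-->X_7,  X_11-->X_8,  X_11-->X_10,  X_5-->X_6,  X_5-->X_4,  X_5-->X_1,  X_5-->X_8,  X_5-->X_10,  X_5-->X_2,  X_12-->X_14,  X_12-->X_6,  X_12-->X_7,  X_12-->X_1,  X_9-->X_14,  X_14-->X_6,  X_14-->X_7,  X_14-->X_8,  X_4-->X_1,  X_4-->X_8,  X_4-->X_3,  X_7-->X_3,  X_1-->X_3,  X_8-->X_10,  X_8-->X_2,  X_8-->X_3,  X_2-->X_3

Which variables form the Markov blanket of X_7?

By definition, MB(X_7) is built from X_7's parents, X_7's children, and the co-parents of X_7.
Parents of X_7: X_11, X_12, X_13, X_14.
X_7 has child X_3.
Parents of each child, excluding X_7:
  X_3 also has parents X_1, X_2, X_4, X_8.
Union: {X_11, X_12, X_13, X_14} ∪ {X_3} ∪ {X_1, X_2, X_4, X_8} = {X_1, X_2, X_3, X_4, X_8, X_11, X_12, X_13, X_14}.

{X_1, X_2, X_3, X_4, X_8, X_11, X_12, X_13, X_14}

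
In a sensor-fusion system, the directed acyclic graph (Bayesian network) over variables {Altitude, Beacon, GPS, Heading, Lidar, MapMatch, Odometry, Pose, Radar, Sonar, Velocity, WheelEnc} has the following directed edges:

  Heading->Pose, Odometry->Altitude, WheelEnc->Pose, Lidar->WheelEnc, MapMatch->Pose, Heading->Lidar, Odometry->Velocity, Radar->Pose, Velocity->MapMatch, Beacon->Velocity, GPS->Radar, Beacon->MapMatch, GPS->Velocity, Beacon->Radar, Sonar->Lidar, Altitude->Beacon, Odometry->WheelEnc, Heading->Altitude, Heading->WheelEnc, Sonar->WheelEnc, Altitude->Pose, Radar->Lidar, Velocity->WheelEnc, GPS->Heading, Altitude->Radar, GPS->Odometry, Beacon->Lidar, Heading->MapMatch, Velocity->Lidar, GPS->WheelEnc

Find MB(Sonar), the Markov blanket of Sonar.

{Beacon, GPS, Heading, Lidar, Odometry, Radar, Velocity, WheelEnc}

By definition, MB(Sonar) is built from Sonar's parents, Sonar's children, and the co-parents of Sonar.
Sonar's parents: none.
Sonar's children: Lidar, WheelEnc.
Other parents of Sonar's children:
  Lidar: Beacon, Heading, Radar, Velocity
  WheelEnc: GPS, Heading, Lidar, Odometry, Velocity
So the Markov blanket of Sonar is {Beacon, GPS, Heading, Lidar, Odometry, Radar, Velocity, WheelEnc}.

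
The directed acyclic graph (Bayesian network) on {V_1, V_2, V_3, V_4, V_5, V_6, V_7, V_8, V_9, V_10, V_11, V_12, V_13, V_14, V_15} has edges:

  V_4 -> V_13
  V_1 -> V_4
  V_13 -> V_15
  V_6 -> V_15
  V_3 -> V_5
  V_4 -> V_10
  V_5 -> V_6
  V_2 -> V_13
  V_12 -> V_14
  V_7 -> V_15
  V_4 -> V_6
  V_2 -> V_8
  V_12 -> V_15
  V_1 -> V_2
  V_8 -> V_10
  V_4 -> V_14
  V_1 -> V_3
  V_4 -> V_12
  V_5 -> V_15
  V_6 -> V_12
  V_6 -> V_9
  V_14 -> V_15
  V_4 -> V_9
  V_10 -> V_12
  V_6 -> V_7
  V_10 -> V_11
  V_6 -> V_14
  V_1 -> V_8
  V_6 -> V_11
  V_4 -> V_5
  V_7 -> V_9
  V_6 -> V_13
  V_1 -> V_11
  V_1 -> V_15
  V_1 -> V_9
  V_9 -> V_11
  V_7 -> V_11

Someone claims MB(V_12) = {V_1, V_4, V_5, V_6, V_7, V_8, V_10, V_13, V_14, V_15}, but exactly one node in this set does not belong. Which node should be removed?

A node's Markov blanket = Pa ∪ Ch ∪ (parents of Ch other than the node itself).
Pa(V_12) = {V_4, V_6, V_10}.
V_12's children: V_14, V_15.
Other parents of V_12's children:
  V_14's other parents are V_4, V_6.
  V_15 also has parents V_1, V_5, V_6, V_7, V_13, V_14.
MB(V_12) = {V_1, V_4, V_5, V_6, V_7, V_10, V_13, V_14, V_15}.
V_8 is neither a parent, child, nor co-parent of V_12, so it does not belong.

V_8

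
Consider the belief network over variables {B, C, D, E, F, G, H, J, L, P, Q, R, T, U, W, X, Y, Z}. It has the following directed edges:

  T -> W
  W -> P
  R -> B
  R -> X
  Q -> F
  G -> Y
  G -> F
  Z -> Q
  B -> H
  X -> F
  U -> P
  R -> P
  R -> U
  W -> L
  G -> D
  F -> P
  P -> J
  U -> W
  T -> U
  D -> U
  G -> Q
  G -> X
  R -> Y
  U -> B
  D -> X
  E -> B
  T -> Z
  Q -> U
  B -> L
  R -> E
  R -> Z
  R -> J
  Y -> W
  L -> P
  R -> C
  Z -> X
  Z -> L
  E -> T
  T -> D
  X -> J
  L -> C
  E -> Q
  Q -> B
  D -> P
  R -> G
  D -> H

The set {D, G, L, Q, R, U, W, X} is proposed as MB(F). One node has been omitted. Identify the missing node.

P

The Markov blanket of a node is its parents, its children, and the other parents of its children.
F has parents G, Q, X.
Children of F: P.
For each child, the remaining parents (spouses of F):
  parents(P) \ {F} = {D, L, R, U, W}.
MB(F) = {D, G, L, P, Q, R, U, W, X}.
Comparing with the claimed set, P is missing.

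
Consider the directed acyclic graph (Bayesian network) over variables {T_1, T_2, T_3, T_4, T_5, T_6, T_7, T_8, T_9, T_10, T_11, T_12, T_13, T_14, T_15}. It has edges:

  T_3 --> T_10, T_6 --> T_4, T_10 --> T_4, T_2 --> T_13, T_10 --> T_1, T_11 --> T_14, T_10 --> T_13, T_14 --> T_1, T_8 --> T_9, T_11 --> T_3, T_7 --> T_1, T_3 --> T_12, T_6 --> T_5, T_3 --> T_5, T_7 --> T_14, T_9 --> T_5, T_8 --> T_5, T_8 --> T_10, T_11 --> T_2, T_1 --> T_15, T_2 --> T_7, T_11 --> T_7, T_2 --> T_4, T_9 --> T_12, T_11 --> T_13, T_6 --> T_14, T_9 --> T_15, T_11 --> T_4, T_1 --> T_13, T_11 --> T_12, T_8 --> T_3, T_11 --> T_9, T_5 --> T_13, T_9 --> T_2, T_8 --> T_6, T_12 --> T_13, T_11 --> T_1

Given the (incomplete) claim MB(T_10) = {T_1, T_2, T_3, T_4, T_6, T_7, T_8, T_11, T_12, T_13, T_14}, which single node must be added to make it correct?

T_5

T_10 has parents T_3, T_8.
T_10's children: T_1, T_4, T_13.
Other parents of T_10's children:
  T_4 also has parents T_2, T_6, T_11.
  parents(T_1) \ {T_10} = {T_7, T_11, T_14}.
  parents(T_13) \ {T_10} = {T_1, T_2, T_5, T_11, T_12}.
MB(T_10) = {T_1, T_2, T_3, T_4, T_5, T_6, T_7, T_8, T_11, T_12, T_13, T_14}.
Comparing with the claimed set, T_5 is missing.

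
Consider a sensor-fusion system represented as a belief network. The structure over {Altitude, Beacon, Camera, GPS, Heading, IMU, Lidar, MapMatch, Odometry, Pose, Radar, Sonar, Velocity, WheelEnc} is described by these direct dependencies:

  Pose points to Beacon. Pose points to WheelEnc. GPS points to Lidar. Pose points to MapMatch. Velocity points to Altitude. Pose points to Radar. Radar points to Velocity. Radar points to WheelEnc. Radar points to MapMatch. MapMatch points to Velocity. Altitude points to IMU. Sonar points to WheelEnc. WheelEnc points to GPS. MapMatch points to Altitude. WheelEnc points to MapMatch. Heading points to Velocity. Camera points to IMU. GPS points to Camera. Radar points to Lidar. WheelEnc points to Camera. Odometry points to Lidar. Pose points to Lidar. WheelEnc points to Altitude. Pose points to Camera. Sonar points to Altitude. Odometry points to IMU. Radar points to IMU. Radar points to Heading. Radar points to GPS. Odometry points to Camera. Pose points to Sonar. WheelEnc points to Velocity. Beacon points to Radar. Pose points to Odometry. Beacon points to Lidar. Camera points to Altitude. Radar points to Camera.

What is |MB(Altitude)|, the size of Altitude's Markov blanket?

8

Recall MB(v) = parents ∪ children ∪ spouses, where spouses are the other parents of v's children.
Parents of Altitude: Camera, MapMatch, Sonar, Velocity, WheelEnc.
Altitude has child IMU.
For each child, the remaining parents (spouses of Altitude):
  IMU: Camera, Odometry, Radar
MB(Altitude) = {Camera, IMU, MapMatch, Odometry, Radar, Sonar, Velocity, WheelEnc}, which has 8 nodes.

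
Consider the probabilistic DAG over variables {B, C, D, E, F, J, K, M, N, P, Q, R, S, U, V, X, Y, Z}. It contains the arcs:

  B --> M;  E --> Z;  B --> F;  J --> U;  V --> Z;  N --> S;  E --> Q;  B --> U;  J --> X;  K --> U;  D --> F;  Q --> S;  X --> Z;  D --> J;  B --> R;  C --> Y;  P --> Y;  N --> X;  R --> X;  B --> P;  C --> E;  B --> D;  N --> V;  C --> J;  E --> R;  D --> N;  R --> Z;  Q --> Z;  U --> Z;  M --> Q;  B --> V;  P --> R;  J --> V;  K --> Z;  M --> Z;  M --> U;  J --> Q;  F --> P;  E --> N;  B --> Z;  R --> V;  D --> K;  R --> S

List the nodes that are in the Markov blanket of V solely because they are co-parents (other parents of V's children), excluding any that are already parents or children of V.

{E, K, M, Q, U, X}

Children of V: Z.
  Z: B, E, K, M, Q, R, U, X
Excluding nodes already adjacent to V (B, J, N, R, Z), the co-parent-only contribution is {E, K, M, Q, U, X}.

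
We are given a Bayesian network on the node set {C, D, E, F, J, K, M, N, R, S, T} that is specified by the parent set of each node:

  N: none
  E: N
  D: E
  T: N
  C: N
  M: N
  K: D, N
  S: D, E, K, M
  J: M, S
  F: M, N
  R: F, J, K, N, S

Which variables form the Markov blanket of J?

{F, K, M, N, R, S}

Recall MB(v) = parents ∪ children ∪ spouses, where spouses are the other parents of v's children.
Ch(J) = {R}.
Pa(J) = {M, S}.
Parents of each child, excluding J:
  R also has parents F, K, N, S.
Union: {M, S} ∪ {R} ∪ {F, K, N, S} = {F, K, M, N, R, S}.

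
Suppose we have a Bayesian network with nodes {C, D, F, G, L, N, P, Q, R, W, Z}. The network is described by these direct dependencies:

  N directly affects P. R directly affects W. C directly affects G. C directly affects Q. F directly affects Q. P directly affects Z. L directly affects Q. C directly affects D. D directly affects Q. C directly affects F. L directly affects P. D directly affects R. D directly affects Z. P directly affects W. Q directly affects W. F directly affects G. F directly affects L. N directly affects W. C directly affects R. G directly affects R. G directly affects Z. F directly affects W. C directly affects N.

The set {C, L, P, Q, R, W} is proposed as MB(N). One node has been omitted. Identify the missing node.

F

By definition, MB(N) is built from N's parents, N's children, and the co-parents of N.
Pa(N) = {C}.
N has children P, W.
For each child, the remaining parents (spouses of N):
  parents(P) \ {N} = {L}.
  W also has parents F, P, Q, R.
MB(N) = {C, F, L, P, Q, R, W}.
Comparing with the claimed set, F is missing.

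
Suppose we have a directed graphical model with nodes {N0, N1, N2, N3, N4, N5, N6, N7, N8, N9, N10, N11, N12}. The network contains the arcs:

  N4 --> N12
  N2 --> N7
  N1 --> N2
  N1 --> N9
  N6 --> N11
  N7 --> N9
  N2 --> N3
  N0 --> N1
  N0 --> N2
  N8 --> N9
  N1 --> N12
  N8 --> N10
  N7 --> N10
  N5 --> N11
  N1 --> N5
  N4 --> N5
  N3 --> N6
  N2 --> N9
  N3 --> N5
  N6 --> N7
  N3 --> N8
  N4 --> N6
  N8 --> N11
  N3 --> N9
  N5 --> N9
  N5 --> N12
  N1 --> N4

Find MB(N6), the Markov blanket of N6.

Recall MB(v) = parents ∪ children ∪ spouses, where spouses are the other parents of v's children.
Children of N6: N7, N11.
N6 has parents N3, N4.
Co-parents of N6 (other parents of its children):
  N7 also has parent N2.
  parents(N11) \ {N6} = {N5, N8}.
So the Markov blanket of N6 is {N2, N3, N4, N5, N7, N8, N11}.

{N2, N3, N4, N5, N7, N8, N11}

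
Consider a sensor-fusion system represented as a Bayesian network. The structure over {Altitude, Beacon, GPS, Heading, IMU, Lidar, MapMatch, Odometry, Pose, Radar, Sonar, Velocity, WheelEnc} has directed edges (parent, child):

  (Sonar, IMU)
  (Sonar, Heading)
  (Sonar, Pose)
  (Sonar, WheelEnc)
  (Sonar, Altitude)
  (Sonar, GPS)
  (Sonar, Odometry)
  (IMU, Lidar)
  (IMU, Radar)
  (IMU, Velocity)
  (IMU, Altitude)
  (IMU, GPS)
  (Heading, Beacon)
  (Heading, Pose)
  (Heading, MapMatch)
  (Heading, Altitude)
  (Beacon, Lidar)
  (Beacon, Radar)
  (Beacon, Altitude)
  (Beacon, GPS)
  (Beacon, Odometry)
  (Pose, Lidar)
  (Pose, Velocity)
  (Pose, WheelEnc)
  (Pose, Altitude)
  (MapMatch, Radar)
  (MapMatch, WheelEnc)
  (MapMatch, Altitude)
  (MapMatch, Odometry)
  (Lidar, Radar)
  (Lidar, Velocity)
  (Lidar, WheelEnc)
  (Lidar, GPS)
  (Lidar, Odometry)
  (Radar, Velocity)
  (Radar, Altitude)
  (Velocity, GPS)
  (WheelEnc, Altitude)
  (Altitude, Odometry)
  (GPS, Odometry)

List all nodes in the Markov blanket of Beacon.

{Altitude, GPS, Heading, IMU, Lidar, MapMatch, Odometry, Pose, Radar, Sonar, Velocity, WheelEnc}

The Markov blanket of a node is its parents, its children, and the other parents of its children.
Beacon's parents: Heading.
Ch(Beacon) = {Altitude, GPS, Lidar, Odometry, Radar}.
Parents of each child, excluding Beacon:
  parents(Lidar) \ {Beacon} = {IMU, Pose}.
  Radar's other parents are IMU, Lidar, MapMatch.
  parents(Altitude) \ {Beacon} = {Heading, IMU, MapMatch, Pose, Radar, Sonar, WheelEnc}.
  GPS also has parents IMU, Lidar, Sonar, Velocity.
  Odometry's other parents are Altitude, GPS, Lidar, MapMatch, Sonar.
MB(Beacon) = {Altitude, GPS, Heading, IMU, Lidar, MapMatch, Odometry, Pose, Radar, Sonar, Velocity, WheelEnc}.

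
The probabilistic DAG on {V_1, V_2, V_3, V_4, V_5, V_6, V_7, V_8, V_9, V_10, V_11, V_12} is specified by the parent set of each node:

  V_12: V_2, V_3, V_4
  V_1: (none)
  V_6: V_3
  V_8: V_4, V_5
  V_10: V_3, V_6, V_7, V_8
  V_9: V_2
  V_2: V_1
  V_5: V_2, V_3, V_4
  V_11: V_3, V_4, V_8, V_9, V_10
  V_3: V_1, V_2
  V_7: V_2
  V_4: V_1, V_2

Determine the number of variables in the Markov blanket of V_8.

A node's Markov blanket = Pa ∪ Ch ∪ (parents of Ch other than the node itself).
Pa(V_8) = {V_4, V_5}.
Ch(V_8) = {V_10, V_11}.
For each child, the remaining parents (spouses of V_8):
  V_10 also has parents V_3, V_6, V_7.
  parents(V_11) \ {V_8} = {V_3, V_4, V_9, V_10}.
MB(V_8) = {V_3, V_4, V_5, V_6, V_7, V_9, V_10, V_11}, which has 8 nodes.

8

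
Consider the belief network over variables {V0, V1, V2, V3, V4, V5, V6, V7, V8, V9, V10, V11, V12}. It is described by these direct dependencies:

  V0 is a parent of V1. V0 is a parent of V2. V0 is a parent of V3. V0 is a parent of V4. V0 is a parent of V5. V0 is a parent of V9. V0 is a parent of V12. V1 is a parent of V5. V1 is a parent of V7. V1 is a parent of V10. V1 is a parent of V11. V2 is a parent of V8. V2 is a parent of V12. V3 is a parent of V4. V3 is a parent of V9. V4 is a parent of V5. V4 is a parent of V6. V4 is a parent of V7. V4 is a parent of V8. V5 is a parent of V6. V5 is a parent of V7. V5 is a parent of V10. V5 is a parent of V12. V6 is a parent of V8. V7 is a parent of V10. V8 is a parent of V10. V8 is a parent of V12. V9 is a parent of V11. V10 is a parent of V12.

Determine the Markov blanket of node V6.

{V2, V4, V5, V8}

V6 has parents V4, V5.
Children of V6: V8.
For each child, the remaining parents (spouses of V6):
  parents(V8) \ {V6} = {V2, V4}.
Union: {V4, V5} ∪ {V8} ∪ {V2, V4} = {V2, V4, V5, V8}.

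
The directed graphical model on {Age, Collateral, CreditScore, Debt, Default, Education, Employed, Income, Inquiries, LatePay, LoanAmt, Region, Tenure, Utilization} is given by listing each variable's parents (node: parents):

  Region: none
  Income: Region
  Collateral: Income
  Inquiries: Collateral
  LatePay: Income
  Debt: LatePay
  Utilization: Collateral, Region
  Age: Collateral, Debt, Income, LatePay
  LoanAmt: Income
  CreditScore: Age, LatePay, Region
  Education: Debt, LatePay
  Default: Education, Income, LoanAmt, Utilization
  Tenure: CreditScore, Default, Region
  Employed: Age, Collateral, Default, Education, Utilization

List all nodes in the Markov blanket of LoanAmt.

{Default, Education, Income, Utilization}

Pa(LoanAmt) = {Income}.
LoanAmt's children: Default.
Parents of each child, excluding LoanAmt:
  Default also has parents Education, Income, Utilization.
MB(LoanAmt) = {Default, Education, Income, Utilization}.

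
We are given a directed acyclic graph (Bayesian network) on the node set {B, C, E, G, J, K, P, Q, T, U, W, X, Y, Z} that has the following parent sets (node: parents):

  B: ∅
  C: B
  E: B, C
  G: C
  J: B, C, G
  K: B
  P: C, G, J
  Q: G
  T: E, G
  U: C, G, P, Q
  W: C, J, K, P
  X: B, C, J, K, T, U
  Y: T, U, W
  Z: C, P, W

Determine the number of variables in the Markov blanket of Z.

3

Z's parents: C, P, W.
Z has no children.
With no children, Z has no spouses; the co-parent set is empty.
MB(Z) = {C, P, W}, which has 3 nodes.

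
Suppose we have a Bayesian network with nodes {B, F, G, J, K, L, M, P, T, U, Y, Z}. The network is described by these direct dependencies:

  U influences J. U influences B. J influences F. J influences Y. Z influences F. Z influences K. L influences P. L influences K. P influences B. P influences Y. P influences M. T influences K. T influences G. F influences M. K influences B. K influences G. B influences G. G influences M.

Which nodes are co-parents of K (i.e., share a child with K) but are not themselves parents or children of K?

Children of K: B, G.
  parents(B) \ {K} = {P, U}.
  G's other parents are B, T.
Excluding nodes already adjacent to K (B, G, L, T, Z), the co-parent-only contribution is {P, U}.

{P, U}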